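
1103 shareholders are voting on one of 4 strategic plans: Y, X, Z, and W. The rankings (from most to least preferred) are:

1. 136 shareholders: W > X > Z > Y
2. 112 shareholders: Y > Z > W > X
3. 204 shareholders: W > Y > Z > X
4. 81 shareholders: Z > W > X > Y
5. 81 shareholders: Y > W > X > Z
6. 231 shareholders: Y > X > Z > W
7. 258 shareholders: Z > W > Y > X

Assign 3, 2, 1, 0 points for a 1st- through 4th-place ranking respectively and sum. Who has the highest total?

W

Y: 136·0 + 112·3 + 204·2 + 81·0 + 81·3 + 231·3 + 258·1 = 1938
X: 136·2 + 112·0 + 204·0 + 81·1 + 81·1 + 231·2 + 258·0 = 896
Z: 136·1 + 112·2 + 204·1 + 81·3 + 81·0 + 231·1 + 258·3 = 1812
W: 136·3 + 112·1 + 204·3 + 81·2 + 81·2 + 231·0 + 258·2 = 1972
W has the highest Borda score (1972).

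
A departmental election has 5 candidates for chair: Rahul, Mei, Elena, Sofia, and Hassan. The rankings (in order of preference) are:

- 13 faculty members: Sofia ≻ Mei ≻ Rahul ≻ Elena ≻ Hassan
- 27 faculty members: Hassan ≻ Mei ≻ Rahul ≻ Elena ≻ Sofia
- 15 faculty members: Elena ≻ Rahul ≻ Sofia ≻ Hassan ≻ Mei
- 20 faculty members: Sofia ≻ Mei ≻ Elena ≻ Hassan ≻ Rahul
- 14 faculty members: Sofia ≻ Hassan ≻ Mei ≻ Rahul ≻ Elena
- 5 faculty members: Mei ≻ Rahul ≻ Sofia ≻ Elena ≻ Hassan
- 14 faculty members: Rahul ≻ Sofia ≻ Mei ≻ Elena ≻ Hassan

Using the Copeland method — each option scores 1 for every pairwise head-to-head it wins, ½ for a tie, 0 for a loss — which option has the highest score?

Rahul: beats Elena and Sofia; loses to Mei and Hassan → score 2.
Mei: beats Rahul and Elena; loses to Sofia and Hassan → score 2.
Elena: beats Hassan; loses to Rahul, Mei, and Sofia → score 1.
Sofia: beats Mei, Elena, and Hassan; loses to Rahul → score 3.
Hassan: beats Rahul and Mei; loses to Elena and Sofia → score 2.
Sofia has the best pairwise record.

Sofia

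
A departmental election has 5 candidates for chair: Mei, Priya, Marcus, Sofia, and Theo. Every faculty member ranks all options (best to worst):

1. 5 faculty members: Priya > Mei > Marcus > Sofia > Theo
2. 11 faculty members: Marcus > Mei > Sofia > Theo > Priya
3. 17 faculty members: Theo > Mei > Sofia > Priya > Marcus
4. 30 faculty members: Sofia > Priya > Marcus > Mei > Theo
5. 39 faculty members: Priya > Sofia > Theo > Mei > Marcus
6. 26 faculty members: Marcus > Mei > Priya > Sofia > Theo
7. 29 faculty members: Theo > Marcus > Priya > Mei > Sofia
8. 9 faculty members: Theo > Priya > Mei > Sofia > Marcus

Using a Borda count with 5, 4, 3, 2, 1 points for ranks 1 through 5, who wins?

Priya

Mei: 5·4 + 11·4 + 17·4 + 30·2 + 39·2 + 26·4 + 29·2 + 9·3 = 459
Priya: 5·5 + 11·1 + 17·2 + 30·4 + 39·5 + 26·3 + 29·3 + 9·4 = 586
Marcus: 5·3 + 11·5 + 17·1 + 30·3 + 39·1 + 26·5 + 29·4 + 9·1 = 471
Sofia: 5·2 + 11·3 + 17·3 + 30·5 + 39·4 + 26·2 + 29·1 + 9·2 = 499
Theo: 5·1 + 11·2 + 17·5 + 30·1 + 39·3 + 26·1 + 29·5 + 9·5 = 475
Priya has the highest Borda score (586).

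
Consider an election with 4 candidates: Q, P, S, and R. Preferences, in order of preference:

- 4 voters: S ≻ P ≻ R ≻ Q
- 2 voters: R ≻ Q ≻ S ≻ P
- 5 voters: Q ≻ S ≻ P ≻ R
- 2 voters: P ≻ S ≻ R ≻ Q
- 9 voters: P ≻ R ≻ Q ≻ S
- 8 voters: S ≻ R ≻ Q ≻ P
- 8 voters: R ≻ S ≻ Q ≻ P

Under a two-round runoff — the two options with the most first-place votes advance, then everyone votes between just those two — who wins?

Round 1 first-place votes: Q 5, P 11, S 12, R 10.
S and P advance.
Runoff: S is preferred to P by 27 voters; P by 11.
S wins the runoff.

S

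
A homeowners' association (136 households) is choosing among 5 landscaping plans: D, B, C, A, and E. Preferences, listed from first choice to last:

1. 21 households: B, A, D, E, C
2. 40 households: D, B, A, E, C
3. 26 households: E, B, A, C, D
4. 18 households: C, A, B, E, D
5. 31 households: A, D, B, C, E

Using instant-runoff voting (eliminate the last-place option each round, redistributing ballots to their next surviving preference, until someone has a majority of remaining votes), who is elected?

A

Round 1: D 40, B 21, C 18, A 31, E 26. Eliminate C.
Round 2: D 40, B 21, A 49, E 26. Eliminate B.
Round 3: D 40, A 70, E 26. A has a majority.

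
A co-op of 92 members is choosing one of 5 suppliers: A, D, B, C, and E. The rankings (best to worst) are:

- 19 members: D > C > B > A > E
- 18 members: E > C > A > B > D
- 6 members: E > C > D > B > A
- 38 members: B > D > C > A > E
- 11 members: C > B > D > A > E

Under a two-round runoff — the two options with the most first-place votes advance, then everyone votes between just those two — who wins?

B

Round 1 first-place votes: A 0, D 19, B 38, C 11, E 24.
B and E advance.
Runoff: B is preferred to E by 68 voters; E by 24.
B wins the runoff.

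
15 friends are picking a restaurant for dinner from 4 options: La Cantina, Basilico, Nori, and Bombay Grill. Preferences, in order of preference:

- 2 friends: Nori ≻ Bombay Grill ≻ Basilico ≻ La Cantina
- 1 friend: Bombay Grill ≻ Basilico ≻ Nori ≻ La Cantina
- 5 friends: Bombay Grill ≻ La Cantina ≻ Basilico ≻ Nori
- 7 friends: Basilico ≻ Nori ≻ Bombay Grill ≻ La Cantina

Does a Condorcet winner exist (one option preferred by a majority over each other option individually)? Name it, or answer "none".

none

Checking pairwise contests:
Basilico beats La Cantina 10–5.
Bombay Grill beats Basilico 8–7.
Basilico beats Nori 13–2.
Nori beats Bombay Grill 9–6.
Every option loses at least one head-to-head, so there is no Condorcet winner.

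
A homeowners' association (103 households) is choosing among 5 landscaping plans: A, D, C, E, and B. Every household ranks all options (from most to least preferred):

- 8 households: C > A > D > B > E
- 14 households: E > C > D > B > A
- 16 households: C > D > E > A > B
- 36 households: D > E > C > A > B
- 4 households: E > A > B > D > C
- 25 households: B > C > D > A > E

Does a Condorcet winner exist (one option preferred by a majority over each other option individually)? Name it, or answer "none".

none

Checking pairwise contests:
D beats A 91–12.
C beats D 63–40.
E beats C 54–49.
D beats E 85–18.
A beats B 64–39.
Every option loses at least one head-to-head, so there is no Condorcet winner.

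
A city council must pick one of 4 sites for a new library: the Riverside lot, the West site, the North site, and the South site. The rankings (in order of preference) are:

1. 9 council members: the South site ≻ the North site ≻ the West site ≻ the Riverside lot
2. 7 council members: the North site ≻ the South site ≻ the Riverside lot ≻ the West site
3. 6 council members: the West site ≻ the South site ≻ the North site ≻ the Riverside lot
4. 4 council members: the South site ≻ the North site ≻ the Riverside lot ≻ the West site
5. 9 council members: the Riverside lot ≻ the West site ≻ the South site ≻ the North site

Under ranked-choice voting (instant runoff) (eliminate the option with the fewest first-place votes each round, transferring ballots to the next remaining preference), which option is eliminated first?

Round 1: the Riverside lot 9, the West site 6, the North site 7, the South site 13. Eliminate the West site.

the West site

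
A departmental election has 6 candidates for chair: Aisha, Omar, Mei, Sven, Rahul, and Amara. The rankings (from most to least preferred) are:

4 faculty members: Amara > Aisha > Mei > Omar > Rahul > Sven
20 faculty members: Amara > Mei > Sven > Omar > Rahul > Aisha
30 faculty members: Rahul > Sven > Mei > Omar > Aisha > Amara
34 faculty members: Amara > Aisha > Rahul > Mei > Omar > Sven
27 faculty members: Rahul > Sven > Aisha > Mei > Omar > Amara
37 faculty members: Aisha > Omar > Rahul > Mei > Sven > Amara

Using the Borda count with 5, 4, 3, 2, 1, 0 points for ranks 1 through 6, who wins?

Rahul

Aisha: 4·4 + 20·0 + 30·1 + 34·4 + 27·3 + 37·5 = 448
Omar: 4·2 + 20·2 + 30·2 + 34·1 + 27·1 + 37·4 = 317
Mei: 4·3 + 20·4 + 30·3 + 34·2 + 27·2 + 37·2 = 378
Sven: 4·0 + 20·3 + 30·4 + 34·0 + 27·4 + 37·1 = 325
Rahul: 4·1 + 20·1 + 30·5 + 34·3 + 27·5 + 37·3 = 522
Amara: 4·5 + 20·5 + 30·0 + 34·5 + 27·0 + 37·0 = 290
Rahul has the highest Borda score (522).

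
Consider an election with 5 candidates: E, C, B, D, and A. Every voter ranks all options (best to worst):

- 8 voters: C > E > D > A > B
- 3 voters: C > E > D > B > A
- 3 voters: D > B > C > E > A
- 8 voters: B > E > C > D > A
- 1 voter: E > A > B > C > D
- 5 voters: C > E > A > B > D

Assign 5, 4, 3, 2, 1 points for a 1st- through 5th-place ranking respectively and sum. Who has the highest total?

C

E: 8·4 + 3·4 + 3·2 + 8·4 + 1·5 + 5·4 = 107
C: 8·5 + 3·5 + 3·3 + 8·3 + 1·2 + 5·5 = 115
B: 8·1 + 3·2 + 3·4 + 8·5 + 1·3 + 5·2 = 79
D: 8·3 + 3·3 + 3·5 + 8·2 + 1·1 + 5·1 = 70
A: 8·2 + 3·1 + 3·1 + 8·1 + 1·4 + 5·3 = 49
C has the highest Borda score (115).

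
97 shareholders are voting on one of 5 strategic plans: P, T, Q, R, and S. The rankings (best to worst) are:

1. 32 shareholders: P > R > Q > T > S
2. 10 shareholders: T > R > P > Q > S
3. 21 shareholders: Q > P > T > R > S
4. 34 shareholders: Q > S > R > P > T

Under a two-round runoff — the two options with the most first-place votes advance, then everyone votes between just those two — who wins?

Q

Round 1 first-place votes: P 32, T 10, Q 55, R 0, S 0.
Q and P advance.
Runoff: Q is preferred to P by 55 voters; P by 42.
Q wins the runoff.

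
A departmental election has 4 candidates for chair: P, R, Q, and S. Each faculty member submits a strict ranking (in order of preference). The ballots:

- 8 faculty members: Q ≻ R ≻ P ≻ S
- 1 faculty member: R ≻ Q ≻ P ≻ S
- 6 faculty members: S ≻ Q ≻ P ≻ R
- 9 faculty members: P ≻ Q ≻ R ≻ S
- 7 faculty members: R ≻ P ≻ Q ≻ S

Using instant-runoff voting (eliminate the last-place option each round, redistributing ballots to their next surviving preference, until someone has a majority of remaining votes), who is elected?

Round 1: P 9, R 8, Q 8, S 6. Eliminate S.
Round 2: P 9, R 8, Q 14. Eliminate R.
Round 3: P 16, Q 15. P has a majority.

P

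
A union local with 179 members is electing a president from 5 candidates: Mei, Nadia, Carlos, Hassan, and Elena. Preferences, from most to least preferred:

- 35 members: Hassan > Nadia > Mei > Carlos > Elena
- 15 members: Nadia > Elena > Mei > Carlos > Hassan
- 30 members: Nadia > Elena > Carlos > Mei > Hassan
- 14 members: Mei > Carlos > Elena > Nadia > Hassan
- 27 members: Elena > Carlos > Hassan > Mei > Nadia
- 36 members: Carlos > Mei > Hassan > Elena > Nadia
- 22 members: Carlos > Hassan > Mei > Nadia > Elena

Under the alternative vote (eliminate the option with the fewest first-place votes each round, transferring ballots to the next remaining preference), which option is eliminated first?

Mei

Round 1: Mei 14, Nadia 45, Carlos 58, Hassan 35, Elena 27. Eliminate Mei.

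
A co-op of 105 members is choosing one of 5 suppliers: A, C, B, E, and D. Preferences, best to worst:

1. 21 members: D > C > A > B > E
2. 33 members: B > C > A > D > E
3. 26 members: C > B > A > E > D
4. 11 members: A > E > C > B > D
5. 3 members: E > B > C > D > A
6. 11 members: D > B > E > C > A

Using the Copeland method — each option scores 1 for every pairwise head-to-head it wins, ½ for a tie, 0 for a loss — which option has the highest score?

A: beats E and D; loses to C and B → score 2.
C: beats A, B, E, and D → score 4.
B: beats A, E, and D; loses to C → score 3.
E: loses to A, C, B, and D → score 0.
D: beats E; loses to A, C, and B → score 1.
C has the best pairwise record.

C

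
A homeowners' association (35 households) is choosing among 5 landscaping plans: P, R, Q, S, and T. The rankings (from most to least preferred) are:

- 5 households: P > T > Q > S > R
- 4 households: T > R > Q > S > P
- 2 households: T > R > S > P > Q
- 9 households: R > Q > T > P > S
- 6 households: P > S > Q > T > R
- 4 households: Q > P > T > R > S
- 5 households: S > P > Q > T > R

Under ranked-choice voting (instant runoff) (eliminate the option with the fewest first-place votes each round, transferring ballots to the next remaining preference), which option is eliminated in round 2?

Round 1: P 11, R 9, Q 4, S 5, T 6. Eliminate Q.
Round 2: P 15, R 9, S 5, T 6. Eliminate S.

S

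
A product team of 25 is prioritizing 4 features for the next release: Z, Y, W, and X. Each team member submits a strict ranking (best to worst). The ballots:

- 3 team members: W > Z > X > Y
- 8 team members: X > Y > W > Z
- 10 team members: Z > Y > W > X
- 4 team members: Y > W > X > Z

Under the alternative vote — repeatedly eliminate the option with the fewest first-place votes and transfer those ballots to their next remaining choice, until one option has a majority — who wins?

Z

Round 1: Z 10, Y 4, W 3, X 8. Eliminate W.
Round 2: Z 13, Y 4, X 8. Z has a majority.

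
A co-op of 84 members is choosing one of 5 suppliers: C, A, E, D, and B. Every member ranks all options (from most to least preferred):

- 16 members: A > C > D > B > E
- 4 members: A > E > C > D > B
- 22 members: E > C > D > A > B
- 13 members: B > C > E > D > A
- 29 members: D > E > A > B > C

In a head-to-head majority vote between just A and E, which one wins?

E

Voters preferring A to E: 20; preferring E to A: 64.
E wins the head-to-head.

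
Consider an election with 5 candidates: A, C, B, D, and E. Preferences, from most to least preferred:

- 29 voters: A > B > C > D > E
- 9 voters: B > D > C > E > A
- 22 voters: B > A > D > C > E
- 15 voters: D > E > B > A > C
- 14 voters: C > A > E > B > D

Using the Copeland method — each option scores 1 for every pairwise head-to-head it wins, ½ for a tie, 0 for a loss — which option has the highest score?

A: beats C, D, and E; loses to B → score 3.
C: beats E; loses to A, B, and D → score 1.
B: beats A, C, D, and E → score 4.
D: beats C and E; loses to A and B → score 2.
E: loses to A, C, B, and D → score 0.
B has the best pairwise record.

B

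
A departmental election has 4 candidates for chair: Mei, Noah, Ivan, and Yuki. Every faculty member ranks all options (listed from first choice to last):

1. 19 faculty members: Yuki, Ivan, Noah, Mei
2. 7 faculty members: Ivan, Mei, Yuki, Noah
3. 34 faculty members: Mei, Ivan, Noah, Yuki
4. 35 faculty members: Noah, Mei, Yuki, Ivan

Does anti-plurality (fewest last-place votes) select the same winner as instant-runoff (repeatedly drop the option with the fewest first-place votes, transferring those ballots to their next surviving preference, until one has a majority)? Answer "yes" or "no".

yes

Anti-plurality — last-place votes: Mei 19, Noah 7, Ivan 35, Yuki 34. Winner: Noah.
Instant-runoff — R1 Mei 34, Noah 35, Ivan 7, Yuki 19 (Ivan out); R2 Mei 41, Noah 35, Yuki 19 (Yuki out); R3 Mei 41, Noah 54 (Noah winner). Winner: Noah.
The two methods agree.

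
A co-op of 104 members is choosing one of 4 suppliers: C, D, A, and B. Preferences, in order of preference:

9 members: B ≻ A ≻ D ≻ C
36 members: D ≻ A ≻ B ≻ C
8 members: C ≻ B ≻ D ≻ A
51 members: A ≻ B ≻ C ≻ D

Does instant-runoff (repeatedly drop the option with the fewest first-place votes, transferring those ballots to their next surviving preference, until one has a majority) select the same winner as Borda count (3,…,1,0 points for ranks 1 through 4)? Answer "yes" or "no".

Instant-runoff — R1 C 8, D 36, A 51, B 9 (C out); R2 D 36, A 51, B 17 (B out); R3 D 44, A 60 (A winner). Winner: A.
Borda — scores: C 75, D 125, A 243, B 181. Winner: A.
The two methods agree.

yes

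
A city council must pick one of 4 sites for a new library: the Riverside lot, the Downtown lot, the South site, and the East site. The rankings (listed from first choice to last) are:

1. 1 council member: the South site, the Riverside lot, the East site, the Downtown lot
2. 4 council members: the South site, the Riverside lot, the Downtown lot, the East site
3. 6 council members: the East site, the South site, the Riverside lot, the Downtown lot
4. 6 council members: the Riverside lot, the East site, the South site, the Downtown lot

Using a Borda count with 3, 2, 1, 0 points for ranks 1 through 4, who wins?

the Riverside lot

the Riverside lot: 1·2 + 4·2 + 6·1 + 6·3 = 34
the Downtown lot: 1·0 + 4·1 + 6·0 + 6·0 = 4
the South site: 1·3 + 4·3 + 6·2 + 6·1 = 33
the East site: 1·1 + 4·0 + 6·3 + 6·2 = 31
the Riverside lot has the highest Borda score (34).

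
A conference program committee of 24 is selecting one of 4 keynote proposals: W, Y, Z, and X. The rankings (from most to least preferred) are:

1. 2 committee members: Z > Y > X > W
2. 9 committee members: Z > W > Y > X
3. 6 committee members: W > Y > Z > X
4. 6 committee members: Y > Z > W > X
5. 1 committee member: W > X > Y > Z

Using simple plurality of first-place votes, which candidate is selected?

Z

First-place votes: W 7, Y 6, Z 11, X 0.
Z has the most first-place votes.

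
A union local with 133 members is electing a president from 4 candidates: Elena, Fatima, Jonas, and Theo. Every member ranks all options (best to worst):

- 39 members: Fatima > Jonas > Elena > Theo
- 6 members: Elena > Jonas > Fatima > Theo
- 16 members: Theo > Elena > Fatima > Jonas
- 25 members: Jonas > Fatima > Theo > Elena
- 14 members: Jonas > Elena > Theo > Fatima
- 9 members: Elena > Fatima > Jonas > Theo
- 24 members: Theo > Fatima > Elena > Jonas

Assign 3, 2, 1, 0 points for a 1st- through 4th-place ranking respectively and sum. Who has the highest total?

Fatima

Elena: 39·1 + 6·3 + 16·2 + 25·0 + 14·2 + 9·3 + 24·1 = 168
Fatima: 39·3 + 6·1 + 16·1 + 25·2 + 14·0 + 9·2 + 24·2 = 255
Jonas: 39·2 + 6·2 + 16·0 + 25·3 + 14·3 + 9·1 + 24·0 = 216
Theo: 39·0 + 6·0 + 16·3 + 25·1 + 14·1 + 9·0 + 24·3 = 159
Fatima has the highest Borda score (255).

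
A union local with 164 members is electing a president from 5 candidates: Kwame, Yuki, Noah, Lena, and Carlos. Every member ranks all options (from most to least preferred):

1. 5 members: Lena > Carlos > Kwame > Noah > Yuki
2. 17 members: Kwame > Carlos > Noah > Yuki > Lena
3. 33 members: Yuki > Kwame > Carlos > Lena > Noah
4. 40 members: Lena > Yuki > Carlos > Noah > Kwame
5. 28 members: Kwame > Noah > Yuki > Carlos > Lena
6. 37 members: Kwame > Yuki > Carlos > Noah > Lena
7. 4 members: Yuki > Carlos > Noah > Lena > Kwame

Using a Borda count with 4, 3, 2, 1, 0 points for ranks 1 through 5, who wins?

Yuki

Kwame: 5·2 + 17·4 + 33·3 + 40·0 + 28·4 + 37·4 + 4·0 = 437
Yuki: 5·0 + 17·1 + 33·4 + 40·3 + 28·2 + 37·3 + 4·4 = 452
Noah: 5·1 + 17·2 + 33·0 + 40·1 + 28·3 + 37·1 + 4·2 = 208
Lena: 5·4 + 17·0 + 33·1 + 40·4 + 28·0 + 37·0 + 4·1 = 217
Carlos: 5·3 + 17·3 + 33·2 + 40·2 + 28·1 + 37·2 + 4·3 = 326
Yuki has the highest Borda score (452).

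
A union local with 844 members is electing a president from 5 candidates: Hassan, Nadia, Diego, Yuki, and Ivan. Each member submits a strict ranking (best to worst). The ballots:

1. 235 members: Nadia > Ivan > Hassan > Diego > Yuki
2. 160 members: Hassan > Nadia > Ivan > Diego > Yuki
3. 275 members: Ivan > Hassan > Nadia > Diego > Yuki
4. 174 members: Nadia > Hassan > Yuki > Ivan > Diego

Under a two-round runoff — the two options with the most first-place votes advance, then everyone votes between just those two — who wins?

Round 1 first-place votes: Hassan 160, Nadia 409, Diego 0, Yuki 0, Ivan 275.
Nadia and Ivan advance.
Runoff: Nadia is preferred to Ivan by 569 voters; Ivan by 275.
Nadia wins the runoff.

Nadia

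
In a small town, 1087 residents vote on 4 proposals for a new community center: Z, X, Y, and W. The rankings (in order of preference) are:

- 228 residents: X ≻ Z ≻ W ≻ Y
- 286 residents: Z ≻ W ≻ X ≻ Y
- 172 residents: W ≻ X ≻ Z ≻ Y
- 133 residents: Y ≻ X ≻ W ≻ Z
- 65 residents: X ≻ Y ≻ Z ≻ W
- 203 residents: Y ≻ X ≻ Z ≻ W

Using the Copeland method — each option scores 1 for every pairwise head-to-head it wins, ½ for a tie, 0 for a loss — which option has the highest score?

X

Z: beats Y and W; loses to X → score 2.
X: beats Z, Y, and W → score 3.
Y: loses to Z, X, and W → score 0.
W: beats Y; loses to Z and X → score 1.
X has the best pairwise record.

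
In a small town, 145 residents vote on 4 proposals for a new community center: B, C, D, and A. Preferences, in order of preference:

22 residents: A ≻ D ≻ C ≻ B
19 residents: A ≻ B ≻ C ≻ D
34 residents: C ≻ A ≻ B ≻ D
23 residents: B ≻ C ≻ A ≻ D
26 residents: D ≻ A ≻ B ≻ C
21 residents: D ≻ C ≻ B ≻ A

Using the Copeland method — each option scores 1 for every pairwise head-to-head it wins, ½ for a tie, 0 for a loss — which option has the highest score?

C

B: beats D; loses to C and A → score 1.
C: beats B, D, and A → score 3.
D: loses to B, C, and A → score 0.
A: beats B and D; loses to C → score 2.
C has the best pairwise record.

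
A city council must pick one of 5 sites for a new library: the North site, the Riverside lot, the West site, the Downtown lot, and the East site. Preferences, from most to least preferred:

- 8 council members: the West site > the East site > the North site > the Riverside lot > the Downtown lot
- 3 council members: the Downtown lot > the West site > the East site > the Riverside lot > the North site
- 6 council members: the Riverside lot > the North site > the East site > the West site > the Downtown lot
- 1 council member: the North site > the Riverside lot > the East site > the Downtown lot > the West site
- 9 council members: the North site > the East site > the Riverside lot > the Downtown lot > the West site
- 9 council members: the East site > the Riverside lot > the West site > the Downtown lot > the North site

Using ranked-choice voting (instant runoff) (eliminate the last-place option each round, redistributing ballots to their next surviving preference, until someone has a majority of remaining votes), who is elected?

Round 1: the North site 10, the Riverside lot 6, the West site 8, the Downtown lot 3, the East site 9. Eliminate the Downtown lot.
Round 2: the North site 10, the Riverside lot 6, the West site 11, the East site 9. Eliminate the Riverside lot.
Round 3: the North site 16, the West site 11, the East site 9. Eliminate the East site.
Round 4: the North site 16, the West site 20. The West site has a majority.

the West site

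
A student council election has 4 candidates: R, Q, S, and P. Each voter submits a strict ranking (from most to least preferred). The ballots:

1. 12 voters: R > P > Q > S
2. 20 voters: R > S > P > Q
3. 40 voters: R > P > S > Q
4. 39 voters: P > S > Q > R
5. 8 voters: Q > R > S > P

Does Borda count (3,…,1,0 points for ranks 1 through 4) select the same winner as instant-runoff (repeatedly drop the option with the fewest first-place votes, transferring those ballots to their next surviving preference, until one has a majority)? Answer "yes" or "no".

no

Borda — scores: R 232, Q 75, S 166, P 241. Winner: P.
Instant-runoff — R1 R 72, Q 8, S 0, P 39 (R winner). Winner: R.
The two methods disagree.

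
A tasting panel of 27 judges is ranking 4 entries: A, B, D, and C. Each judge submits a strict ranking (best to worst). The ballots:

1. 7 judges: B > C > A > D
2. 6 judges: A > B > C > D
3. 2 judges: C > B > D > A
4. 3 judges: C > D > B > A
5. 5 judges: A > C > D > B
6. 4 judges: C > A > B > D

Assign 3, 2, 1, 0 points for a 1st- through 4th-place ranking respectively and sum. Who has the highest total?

A: 7·1 + 6·3 + 2·0 + 3·0 + 5·3 + 4·2 = 48
B: 7·3 + 6·2 + 2·2 + 3·1 + 5·0 + 4·1 = 44
D: 7·0 + 6·0 + 2·1 + 3·2 + 5·1 + 4·0 = 13
C: 7·2 + 6·1 + 2·3 + 3·3 + 5·2 + 4·3 = 57
C has the highest Borda score (57).

C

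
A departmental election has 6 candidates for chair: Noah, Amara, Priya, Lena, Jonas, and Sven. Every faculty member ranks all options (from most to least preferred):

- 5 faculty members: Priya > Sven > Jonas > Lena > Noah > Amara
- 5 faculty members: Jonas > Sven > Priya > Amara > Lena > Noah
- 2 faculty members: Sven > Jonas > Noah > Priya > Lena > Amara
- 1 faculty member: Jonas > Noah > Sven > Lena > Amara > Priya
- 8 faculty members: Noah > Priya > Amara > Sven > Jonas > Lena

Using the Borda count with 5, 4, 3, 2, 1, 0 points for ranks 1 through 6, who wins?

Priya

Noah: 5·1 + 5·0 + 2·3 + 1·4 + 8·5 = 55
Amara: 5·0 + 5·2 + 2·0 + 1·1 + 8·3 = 35
Priya: 5·5 + 5·3 + 2·2 + 1·0 + 8·4 = 76
Lena: 5·2 + 5·1 + 2·1 + 1·2 + 8·0 = 19
Jonas: 5·3 + 5·5 + 2·4 + 1·5 + 8·1 = 61
Sven: 5·4 + 5·4 + 2·5 + 1·3 + 8·2 = 69
Priya has the highest Borda score (76).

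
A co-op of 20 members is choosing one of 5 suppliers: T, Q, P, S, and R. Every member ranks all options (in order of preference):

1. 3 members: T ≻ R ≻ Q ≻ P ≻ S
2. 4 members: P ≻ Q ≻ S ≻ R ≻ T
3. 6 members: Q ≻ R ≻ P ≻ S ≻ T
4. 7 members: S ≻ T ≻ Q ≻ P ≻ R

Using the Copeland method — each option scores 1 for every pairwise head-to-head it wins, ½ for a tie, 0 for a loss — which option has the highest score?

Q

T: ties Q, P, and R; loses to S → score 1.5.
Q: beats P, S, and R; ties T → score 3.5.
P: beats S and R; ties T; loses to Q → score 2.5.
S: beats T and R; loses to Q and P → score 2.
R: ties T; loses to Q, P, and S → score 0.5.
Q has the best pairwise record.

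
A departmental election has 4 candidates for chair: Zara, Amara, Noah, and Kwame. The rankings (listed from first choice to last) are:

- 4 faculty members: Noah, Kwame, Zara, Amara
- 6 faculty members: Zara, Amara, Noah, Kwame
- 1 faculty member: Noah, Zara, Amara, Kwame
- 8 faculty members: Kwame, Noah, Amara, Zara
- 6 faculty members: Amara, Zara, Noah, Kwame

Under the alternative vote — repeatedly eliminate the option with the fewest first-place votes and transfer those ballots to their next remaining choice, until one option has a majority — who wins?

Round 1: Zara 6, Amara 6, Noah 5, Kwame 8. Eliminate Noah.
Round 2: Zara 7, Amara 6, Kwame 12. Eliminate Amara.
Round 3: Zara 13, Kwame 12. Zara has a majority.

Zara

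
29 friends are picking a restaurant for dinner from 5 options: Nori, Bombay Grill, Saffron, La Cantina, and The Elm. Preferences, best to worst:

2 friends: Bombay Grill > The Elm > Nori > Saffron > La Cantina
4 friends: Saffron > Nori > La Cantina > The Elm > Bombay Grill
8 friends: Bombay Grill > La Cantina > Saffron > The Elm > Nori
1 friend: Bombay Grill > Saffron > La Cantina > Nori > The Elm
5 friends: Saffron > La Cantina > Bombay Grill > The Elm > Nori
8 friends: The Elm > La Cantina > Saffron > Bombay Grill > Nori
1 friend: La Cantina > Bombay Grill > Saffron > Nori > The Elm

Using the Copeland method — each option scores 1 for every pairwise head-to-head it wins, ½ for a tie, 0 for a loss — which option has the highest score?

Nori: loses to Bombay Grill, Saffron, La Cantina, and The Elm → score 0.
Bombay Grill: beats Nori and The Elm; loses to Saffron and La Cantina → score 2.
Saffron: beats Nori, Bombay Grill, and The Elm; loses to La Cantina → score 3.
La Cantina: beats Nori, Bombay Grill, Saffron, and The Elm → score 4.
The Elm: beats Nori; loses to Bombay Grill, Saffron, and La Cantina → score 1.
La Cantina has the best pairwise record.

La Cantina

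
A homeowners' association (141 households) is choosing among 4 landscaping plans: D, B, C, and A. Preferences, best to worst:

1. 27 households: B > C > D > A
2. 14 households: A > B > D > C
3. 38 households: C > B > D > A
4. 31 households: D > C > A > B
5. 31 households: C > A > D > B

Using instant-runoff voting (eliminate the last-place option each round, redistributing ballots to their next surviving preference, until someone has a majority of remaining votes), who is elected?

Round 1: D 31, B 27, C 69, A 14. Eliminate A.
Round 2: D 31, B 41, C 69. Eliminate D.
Round 3: B 41, C 100. C has a majority.

C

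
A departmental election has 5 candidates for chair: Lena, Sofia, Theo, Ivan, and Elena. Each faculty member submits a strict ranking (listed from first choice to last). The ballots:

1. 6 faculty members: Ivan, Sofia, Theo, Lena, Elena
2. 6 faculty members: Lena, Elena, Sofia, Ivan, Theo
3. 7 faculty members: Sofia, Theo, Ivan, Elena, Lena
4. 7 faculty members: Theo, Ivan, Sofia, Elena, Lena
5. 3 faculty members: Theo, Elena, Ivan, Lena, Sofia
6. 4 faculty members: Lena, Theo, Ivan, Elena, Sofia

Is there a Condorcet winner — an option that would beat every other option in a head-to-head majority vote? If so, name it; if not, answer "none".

Checking pairwise contests:
Sofia beats Lena 20–13.
Ivan beats Sofia 20–13.
Sofia beats Theo 19–14.
Theo beats Ivan 21–12.
Sofia beats Elena 20–13.
Every option loses at least one head-to-head, so there is no Condorcet winner.

none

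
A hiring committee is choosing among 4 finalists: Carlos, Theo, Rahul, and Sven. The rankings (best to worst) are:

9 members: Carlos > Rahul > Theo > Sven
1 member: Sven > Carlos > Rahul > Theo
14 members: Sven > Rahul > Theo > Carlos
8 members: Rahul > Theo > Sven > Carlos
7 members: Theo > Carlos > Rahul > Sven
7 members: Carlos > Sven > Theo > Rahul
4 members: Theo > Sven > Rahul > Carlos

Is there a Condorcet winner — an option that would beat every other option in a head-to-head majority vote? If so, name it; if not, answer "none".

none

Checking pairwise contests:
Theo beats Carlos 33–17.
Rahul beats Theo 32–18.
Sven beats Rahul 26–24.
Theo beats Sven 28–22.
Every option loses at least one head-to-head, so there is no Condorcet winner.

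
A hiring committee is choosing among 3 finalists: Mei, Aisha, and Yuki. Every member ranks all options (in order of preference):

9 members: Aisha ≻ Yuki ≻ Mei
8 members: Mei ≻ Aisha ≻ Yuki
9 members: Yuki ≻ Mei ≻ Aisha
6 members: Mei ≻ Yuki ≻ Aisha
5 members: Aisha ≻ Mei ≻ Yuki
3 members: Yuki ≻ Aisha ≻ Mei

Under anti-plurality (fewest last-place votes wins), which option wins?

Mei

Last-place votes: Mei 12, Aisha 15, Yuki 13.
Mei is ranked last by the fewest voters, so Mei wins.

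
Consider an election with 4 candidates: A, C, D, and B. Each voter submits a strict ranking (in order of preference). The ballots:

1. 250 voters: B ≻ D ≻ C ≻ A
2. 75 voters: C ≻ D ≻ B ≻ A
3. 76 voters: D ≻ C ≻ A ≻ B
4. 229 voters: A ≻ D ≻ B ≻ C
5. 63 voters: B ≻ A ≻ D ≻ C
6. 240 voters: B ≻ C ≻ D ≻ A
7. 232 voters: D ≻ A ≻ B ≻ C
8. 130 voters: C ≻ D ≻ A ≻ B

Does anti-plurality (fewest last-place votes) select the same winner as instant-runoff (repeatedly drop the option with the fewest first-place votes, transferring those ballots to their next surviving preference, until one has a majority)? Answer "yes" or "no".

Anti-plurality — last-place votes: A 565, C 524, D 0, B 206. Winner: D.
Instant-runoff — R1 A 229, C 205, D 308, B 553 (C out); R2 A 229, D 513, B 553 (A out); R3 D 742, B 553 (D winner). Winner: D.
The two methods agree.

yes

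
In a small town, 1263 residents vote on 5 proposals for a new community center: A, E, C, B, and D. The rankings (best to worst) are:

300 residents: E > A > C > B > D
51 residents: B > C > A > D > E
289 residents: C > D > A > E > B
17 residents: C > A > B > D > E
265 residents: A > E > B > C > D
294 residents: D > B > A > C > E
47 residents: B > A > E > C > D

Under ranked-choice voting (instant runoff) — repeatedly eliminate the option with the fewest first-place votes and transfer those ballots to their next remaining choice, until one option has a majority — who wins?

Round 1: A 265, E 300, C 306, B 98, D 294. Eliminate B.
Round 2: A 312, E 300, C 357, D 294. Eliminate D.
Round 3: A 606, E 300, C 357. Eliminate E.
Round 4: A 906, C 357. A has a majority.

A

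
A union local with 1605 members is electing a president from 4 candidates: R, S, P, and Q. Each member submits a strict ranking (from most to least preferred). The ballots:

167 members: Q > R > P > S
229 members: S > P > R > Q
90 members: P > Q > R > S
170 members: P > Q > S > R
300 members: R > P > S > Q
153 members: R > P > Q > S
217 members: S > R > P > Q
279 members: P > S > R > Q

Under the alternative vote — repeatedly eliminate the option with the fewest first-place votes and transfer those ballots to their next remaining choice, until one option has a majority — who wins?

Round 1: R 453, S 446, P 539, Q 167. Eliminate Q.
Round 2: R 620, S 446, P 539. Eliminate S.
Round 3: R 837, P 768. R has a majority.

R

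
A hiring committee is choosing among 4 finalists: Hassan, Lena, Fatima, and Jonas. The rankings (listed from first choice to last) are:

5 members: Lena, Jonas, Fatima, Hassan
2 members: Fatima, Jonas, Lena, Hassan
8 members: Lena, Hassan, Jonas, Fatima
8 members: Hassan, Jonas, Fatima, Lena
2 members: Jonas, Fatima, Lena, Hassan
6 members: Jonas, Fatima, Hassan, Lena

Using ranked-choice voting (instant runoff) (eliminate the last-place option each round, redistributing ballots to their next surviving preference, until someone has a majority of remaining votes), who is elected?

Round 1: Hassan 8, Lena 13, Fatima 2, Jonas 8. Eliminate Fatima.
Round 2: Hassan 8, Lena 13, Jonas 10. Eliminate Hassan.
Round 3: Lena 13, Jonas 18. Jonas has a majority.

Jonas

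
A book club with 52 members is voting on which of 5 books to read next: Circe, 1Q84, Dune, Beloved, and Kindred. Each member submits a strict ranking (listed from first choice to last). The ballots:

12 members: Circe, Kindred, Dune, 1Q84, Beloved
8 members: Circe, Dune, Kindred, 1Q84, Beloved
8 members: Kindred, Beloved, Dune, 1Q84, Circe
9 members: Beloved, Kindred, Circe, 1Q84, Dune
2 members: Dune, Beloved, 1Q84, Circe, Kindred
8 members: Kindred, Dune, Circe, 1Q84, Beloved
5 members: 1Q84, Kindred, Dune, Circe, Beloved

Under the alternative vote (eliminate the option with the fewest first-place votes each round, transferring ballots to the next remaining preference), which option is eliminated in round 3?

Round 1: Circe 20, 1Q84 5, Dune 2, Beloved 9, Kindred 16. Eliminate Dune.
Round 2: Circe 20, 1Q84 5, Beloved 11, Kindred 16. Eliminate 1Q84.
Round 3: Circe 20, Beloved 11, Kindred 21. Eliminate Beloved.

Beloved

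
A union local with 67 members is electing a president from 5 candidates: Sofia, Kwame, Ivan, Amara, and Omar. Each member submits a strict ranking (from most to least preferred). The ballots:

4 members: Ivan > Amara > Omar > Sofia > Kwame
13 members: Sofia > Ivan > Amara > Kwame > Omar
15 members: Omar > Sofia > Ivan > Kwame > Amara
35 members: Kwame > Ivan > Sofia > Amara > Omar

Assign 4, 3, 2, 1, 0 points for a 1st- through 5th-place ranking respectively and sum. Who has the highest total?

Ivan

Sofia: 4·1 + 13·4 + 15·3 + 35·2 = 171
Kwame: 4·0 + 13·1 + 15·1 + 35·4 = 168
Ivan: 4·4 + 13·3 + 15·2 + 35·3 = 190
Amara: 4·3 + 13·2 + 15·0 + 35·1 = 73
Omar: 4·2 + 13·0 + 15·4 + 35·0 = 68
Ivan has the highest Borda score (190).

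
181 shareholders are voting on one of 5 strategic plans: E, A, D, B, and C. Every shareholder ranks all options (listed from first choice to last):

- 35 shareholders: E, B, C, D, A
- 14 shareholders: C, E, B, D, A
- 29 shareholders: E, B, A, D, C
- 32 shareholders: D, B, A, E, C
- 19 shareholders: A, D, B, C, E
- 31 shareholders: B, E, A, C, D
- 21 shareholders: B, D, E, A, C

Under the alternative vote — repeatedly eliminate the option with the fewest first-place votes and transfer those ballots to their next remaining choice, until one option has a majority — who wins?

B

Round 1: E 64, A 19, D 32, B 52, C 14. Eliminate C.
Round 2: E 78, A 19, D 32, B 52. Eliminate A.
Round 3: E 78, D 51, B 52. Eliminate D.
Round 4: E 78, B 103. B has a majority.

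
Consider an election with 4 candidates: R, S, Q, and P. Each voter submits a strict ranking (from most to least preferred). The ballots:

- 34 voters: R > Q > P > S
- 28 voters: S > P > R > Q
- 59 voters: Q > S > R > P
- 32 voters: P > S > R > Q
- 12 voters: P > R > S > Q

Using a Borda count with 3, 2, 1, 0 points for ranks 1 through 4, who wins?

R: 34·3 + 28·1 + 59·1 + 32·1 + 12·2 = 245
S: 34·0 + 28·3 + 59·2 + 32·2 + 12·1 = 278
Q: 34·2 + 28·0 + 59·3 + 32·0 + 12·0 = 245
P: 34·1 + 28·2 + 59·0 + 32·3 + 12·3 = 222
S has the highest Borda score (278).

S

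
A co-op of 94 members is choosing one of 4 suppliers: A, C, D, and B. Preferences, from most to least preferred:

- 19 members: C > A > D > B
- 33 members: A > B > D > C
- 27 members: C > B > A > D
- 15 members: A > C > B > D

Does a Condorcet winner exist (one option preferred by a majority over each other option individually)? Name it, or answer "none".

A

A vs C: 48–46 for A.
A vs D: 94–0 for A.
A vs B: 67–27 for A.
A beats every other option head-to-head.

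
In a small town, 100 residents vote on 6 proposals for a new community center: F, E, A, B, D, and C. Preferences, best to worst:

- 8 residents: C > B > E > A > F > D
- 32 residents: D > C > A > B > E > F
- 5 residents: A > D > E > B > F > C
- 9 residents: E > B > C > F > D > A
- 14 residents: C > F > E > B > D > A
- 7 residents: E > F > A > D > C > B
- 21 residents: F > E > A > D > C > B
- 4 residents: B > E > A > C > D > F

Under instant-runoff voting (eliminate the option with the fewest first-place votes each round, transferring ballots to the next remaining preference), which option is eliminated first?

B

Round 1: F 21, E 16, A 5, B 4, D 32, C 22. Eliminate B.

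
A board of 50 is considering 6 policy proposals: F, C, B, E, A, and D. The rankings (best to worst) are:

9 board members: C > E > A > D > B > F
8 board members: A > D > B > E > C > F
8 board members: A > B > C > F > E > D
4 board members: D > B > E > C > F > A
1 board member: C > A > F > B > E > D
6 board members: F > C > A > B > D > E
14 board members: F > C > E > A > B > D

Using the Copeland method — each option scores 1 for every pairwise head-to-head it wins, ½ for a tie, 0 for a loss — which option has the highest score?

C

F: beats E and D; loses to C, B, and A → score 2.
C: beats F, B, E, A, and D → score 5.
B: beats F, E, and D; loses to C and A → score 3.
E: beats A and D; loses to F, C, and B → score 2.
A: beats F, B, and D; loses to C and E → score 3.
D: loses to F, C, B, E, and A → score 0.
C has the best pairwise record.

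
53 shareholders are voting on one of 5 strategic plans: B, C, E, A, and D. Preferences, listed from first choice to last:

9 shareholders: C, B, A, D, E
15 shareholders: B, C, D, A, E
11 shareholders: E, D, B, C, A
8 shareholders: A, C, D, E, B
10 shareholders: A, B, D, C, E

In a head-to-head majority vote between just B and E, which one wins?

Voters preferring B to E: 34; preferring E to B: 19.
B wins the head-to-head.

B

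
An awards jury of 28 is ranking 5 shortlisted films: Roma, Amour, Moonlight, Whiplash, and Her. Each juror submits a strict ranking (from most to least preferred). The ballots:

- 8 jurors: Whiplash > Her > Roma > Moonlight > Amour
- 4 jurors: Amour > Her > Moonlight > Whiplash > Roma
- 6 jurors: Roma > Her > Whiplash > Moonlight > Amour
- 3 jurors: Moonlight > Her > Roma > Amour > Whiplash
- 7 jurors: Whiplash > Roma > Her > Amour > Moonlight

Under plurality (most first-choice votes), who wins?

First-place votes: Roma 6, Amour 4, Moonlight 3, Whiplash 15, Her 0.
Whiplash has the most first-place votes.

Whiplash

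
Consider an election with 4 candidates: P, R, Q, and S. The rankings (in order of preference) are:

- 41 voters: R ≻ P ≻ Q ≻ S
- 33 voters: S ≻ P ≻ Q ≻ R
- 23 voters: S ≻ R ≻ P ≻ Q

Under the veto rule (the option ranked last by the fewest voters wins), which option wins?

Last-place votes: P 0, R 33, Q 23, S 41.
P is ranked last by the fewest voters, so P wins.

P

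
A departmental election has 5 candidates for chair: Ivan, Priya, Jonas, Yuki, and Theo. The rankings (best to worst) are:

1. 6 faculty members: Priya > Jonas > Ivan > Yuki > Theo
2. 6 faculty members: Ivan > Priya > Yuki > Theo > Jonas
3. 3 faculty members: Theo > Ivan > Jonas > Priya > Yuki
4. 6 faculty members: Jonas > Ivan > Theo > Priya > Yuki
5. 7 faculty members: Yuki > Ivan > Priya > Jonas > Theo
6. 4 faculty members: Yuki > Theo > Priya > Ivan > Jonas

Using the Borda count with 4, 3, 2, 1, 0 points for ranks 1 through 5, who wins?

Ivan: 6·2 + 6·4 + 3·3 + 6·3 + 7·3 + 4·1 = 88
Priya: 6·4 + 6·3 + 3·1 + 6·1 + 7·2 + 4·2 = 73
Jonas: 6·3 + 6·0 + 3·2 + 6·4 + 7·1 + 4·0 = 55
Yuki: 6·1 + 6·2 + 3·0 + 6·0 + 7·4 + 4·4 = 62
Theo: 6·0 + 6·1 + 3·4 + 6·2 + 7·0 + 4·3 = 42
Ivan has the highest Borda score (88).

Ivan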